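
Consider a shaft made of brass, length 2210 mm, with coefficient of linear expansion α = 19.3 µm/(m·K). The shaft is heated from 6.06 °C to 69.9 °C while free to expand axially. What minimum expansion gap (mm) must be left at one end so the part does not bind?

2.72 mm

ΔT = 69.9 − 6.06 = 63.84 K.
ΔL = α·L₀·ΔT = 19.3×10⁻⁶ × 2210 mm × 63.84 K = 2.72 mm.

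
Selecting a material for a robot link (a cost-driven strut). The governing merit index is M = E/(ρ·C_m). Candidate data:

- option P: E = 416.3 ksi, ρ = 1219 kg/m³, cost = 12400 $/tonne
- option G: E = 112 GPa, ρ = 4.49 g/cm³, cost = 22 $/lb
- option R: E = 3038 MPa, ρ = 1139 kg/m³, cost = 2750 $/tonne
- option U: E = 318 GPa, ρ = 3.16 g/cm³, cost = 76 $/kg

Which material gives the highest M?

After converting to SI:
  option P: E = 2.870 GPa, ρ = 1219 kg/m³, cost = 12.40 $/kg
  option G: E = 112.0 GPa, ρ = 4490 kg/m³, cost = 48.50 $/kg
  option R: E = 3.038 GPa, ρ = 1139 kg/m³, cost = 2.750 $/kg
  option U: E = 318.0 GPa, ρ = 3160 kg/m³, cost = 76.00 $/kg
  option U: M = 1.32 MN·m per $
  option R: M = 0.970 MN·m per $
  option G: M = 0.514 MN·m per $
  option P: M = 0.190 MN·m per $
The maximum is for option U.

option U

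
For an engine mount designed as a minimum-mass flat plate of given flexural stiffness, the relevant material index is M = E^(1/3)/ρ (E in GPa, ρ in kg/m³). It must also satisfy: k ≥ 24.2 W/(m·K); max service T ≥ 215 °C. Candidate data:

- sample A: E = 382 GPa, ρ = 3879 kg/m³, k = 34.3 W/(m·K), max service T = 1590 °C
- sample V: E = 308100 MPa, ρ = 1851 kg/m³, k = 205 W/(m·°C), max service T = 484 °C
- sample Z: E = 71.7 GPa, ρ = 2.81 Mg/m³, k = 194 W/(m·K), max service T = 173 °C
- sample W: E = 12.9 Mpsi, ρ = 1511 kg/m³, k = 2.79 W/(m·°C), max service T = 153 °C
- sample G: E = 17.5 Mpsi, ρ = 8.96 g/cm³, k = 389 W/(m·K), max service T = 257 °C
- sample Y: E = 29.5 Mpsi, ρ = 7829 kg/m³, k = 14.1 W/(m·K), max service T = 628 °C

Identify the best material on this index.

sample V

Screen on constraints: k ≥ 24.2 W/(m·K); max service T ≥ 215 °C. Survivors: sample A, sample V, sample G.
After converting to SI:
  sample A: E = 382.0 GPa, ρ = 3879 kg/m³
  sample V: E = 308.1 GPa, ρ = 1851 kg/m³
  sample G: E = 120.7 GPa, ρ = 8960 kg/m³
  sample V: M = 3.65×10⁻³
  sample A: M = 1.87×10⁻³
  sample G: M = 0.551×10⁻³
Sample V has the largest M.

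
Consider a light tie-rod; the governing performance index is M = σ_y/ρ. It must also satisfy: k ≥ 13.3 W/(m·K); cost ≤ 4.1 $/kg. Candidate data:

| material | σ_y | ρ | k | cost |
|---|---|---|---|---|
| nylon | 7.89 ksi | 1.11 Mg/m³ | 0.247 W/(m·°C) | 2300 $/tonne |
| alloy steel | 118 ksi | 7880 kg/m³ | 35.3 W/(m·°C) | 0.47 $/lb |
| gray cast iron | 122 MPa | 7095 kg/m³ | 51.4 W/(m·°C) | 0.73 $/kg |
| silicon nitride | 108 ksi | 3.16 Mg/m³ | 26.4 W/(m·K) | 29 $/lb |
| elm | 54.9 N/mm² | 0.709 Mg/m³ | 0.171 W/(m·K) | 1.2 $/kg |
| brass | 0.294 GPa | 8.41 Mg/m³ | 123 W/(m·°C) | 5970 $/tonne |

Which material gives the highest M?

alloy steel

Screen on constraints: k ≥ 13.3 W/(m·K); cost ≤ 4.1 $/kg. Survivors: alloy steel, gray cast iron.
Normalizing units and computing the index:
  alloy steel: σ_y = 813.6 MPa, ρ = 7880 kg/m³
  gray cast iron: σ_y = 122.0 MPa, ρ = 7095 kg/m³
  alloy steel: M = 103 kN·m/kg
  gray cast iron: M = 17.2 kN·m/kg
Alloy steel ranks first.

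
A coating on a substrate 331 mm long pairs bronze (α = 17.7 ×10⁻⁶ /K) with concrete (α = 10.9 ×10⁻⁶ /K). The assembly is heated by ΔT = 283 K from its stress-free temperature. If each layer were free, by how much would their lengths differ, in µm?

Δα = |17.7 − 10.9|×10⁻⁶/K = 6.80×10⁻⁶/K.
ΔL_mismatch = Δα·L·ΔT = 6.80×10⁻⁶ × 331.0 mm × 283.0 K = 637 µm.

637 µm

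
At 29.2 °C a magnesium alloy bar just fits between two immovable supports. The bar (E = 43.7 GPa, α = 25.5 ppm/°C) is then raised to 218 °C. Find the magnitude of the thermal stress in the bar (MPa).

210 MPa

ΔT = 188.8 K. Constrained thermal stress σ = E·α·ΔT = 43.70×10³ MPa × 25.5×10⁻⁶ × 188.8 = 210 MPa (compressive).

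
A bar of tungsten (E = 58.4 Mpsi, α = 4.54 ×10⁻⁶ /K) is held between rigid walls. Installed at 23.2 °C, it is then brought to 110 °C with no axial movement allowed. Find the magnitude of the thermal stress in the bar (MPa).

159 MPa

E = 58.4 Mpsi = 402.7 GPa.
ΔT = 86.80 K. Constrained thermal stress σ = E·α·ΔT = 402.7×10³ MPa × 4.54×10⁻⁶ × 86.80 = 159 MPa (compressive).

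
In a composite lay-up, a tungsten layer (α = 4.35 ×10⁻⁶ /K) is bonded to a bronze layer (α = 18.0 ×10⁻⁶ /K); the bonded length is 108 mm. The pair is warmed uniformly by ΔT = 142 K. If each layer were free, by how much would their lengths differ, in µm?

Δα = |4.35 − 18.0|×10⁻⁶/K = 13.7×10⁻⁶/K.
ΔL_mismatch = Δα·L·ΔT = 13.7×10⁻⁶ × 108.0 mm × 142.0 K = 209 µm.

209 µm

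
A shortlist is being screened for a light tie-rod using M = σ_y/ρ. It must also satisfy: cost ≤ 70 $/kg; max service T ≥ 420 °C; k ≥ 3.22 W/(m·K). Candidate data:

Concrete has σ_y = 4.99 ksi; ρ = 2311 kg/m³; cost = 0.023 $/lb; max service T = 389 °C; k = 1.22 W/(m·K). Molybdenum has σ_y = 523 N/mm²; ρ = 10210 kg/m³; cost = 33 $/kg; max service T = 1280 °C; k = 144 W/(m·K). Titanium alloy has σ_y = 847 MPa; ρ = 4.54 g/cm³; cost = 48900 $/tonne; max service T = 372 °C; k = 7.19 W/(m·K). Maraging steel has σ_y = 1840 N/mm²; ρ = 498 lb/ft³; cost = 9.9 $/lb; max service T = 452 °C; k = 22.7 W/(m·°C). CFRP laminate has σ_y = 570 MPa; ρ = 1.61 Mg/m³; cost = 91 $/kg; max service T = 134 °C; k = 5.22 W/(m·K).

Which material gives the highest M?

maraging steel

Screen on constraints: cost ≤ 70 $/kg; max service T ≥ 420 °C; k ≥ 3.22 W/(m·K). Survivors: molybdenum, maraging steel.
Putting every candidate on a common basis:
  molybdenum: σ_y = 523.0 MPa, ρ = 10210 kg/m³
  maraging steel: σ_y = 1840 MPa, ρ = 7977 kg/m³
  maraging steel: M = 231 kN·m/kg
  molybdenum: M = 51.2 kN·m/kg
Maraging steel has the largest M.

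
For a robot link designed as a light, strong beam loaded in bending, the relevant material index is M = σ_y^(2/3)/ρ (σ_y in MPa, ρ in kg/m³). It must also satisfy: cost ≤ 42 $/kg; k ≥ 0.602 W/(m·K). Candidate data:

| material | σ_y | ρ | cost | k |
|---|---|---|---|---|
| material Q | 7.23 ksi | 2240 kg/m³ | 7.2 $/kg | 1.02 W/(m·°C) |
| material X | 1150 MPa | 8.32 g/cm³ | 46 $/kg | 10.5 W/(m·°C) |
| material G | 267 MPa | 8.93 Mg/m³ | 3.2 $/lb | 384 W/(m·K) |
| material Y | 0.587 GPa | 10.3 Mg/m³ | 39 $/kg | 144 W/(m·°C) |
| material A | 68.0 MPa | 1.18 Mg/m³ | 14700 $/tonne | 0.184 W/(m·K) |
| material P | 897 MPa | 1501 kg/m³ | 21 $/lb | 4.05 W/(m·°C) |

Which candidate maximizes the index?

Screen on constraints: cost ≤ 42 $/kg; k ≥ 0.602 W/(m·K). Survivors: material Q, material G, material Y.
Putting every candidate on a common basis:
  material Q: σ_y = 49.85 MPa, ρ = 2240 kg/m³
  material G: σ_y = 267.0 MPa, ρ = 8930 kg/m³
  material Y: σ_y = 587.0 MPa, ρ = 10300 kg/m³
  material Y: M = 6.81×10⁻³
  material Q: M = 6.05×10⁻³
  material G: M = 4.64×10⁻³
Highest index: material Y.

material Y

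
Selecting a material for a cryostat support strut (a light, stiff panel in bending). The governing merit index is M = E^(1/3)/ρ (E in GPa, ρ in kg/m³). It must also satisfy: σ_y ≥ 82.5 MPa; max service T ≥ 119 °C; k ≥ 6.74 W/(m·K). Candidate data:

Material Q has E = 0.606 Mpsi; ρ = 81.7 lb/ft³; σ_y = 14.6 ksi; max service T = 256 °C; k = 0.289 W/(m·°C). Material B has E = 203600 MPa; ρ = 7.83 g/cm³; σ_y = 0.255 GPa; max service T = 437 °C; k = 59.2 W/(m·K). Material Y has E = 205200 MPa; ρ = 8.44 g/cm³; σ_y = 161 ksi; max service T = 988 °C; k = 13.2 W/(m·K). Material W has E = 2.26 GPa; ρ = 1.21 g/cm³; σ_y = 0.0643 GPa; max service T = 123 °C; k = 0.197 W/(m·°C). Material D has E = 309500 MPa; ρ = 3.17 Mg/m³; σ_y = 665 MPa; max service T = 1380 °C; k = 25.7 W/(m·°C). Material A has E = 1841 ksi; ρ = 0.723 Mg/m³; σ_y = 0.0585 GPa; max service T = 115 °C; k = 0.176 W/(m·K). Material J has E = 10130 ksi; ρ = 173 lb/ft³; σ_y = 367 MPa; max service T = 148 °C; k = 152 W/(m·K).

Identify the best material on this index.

material D

Screen on constraints: σ_y ≥ 82.5 MPa; max service T ≥ 119 °C; k ≥ 6.74 W/(m·K). Survivors: material B, material Y, material D, material J.
After converting to SI:
  material B: E = 203.6 GPa, ρ = 7830 kg/m³
  material Y: E = 205.2 GPa, ρ = 8440 kg/m³
  material D: E = 309.5 GPa, ρ = 3170 kg/m³
  material J: E = 69.84 GPa, ρ = 2771 kg/m³
  material D: M = 2.13×10⁻³
  material J: M = 1.49×10⁻³
  material B: M = 0.751×10⁻³
  material Y: M = 0.699×10⁻³
Highest index: material D.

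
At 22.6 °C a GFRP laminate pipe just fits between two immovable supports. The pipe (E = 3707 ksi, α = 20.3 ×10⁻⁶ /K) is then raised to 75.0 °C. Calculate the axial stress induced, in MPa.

E = 3707 ksi = 25.56 GPa.
ΔT = 52.40 K. Constrained thermal stress σ = E·α·ΔT = 25.56×10³ MPa × 20.3×10⁻⁶ × 52.40 = 27.2 MPa (compressive).

27.2 MPa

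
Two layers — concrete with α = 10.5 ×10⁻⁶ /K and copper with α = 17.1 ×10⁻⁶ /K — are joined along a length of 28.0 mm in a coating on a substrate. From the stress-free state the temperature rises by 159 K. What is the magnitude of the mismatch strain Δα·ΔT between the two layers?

1.05×10⁻³

Δα = |10.5 − 17.1|×10⁻⁶/K = 6.60×10⁻⁶/K.
Mismatch strain = Δα·ΔT = 6.60×10⁻⁶ × 159.0 = 1.05×10⁻³.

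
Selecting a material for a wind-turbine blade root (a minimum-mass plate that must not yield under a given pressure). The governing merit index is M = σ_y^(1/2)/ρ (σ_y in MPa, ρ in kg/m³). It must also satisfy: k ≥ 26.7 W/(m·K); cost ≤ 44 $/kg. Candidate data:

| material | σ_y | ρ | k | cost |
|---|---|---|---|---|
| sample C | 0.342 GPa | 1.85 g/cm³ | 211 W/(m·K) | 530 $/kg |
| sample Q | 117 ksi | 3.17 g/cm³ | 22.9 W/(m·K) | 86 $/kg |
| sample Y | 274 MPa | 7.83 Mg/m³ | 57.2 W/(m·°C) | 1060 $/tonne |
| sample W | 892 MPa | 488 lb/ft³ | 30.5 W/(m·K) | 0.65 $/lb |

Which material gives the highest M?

Screen on constraints: k ≥ 26.7 W/(m·K); cost ≤ 44 $/kg. Survivors: sample Y, sample W.
After converting to SI:
  sample Y: σ_y = 274.0 MPa, ρ = 7830 kg/m³
  sample W: σ_y = 892.0 MPa, ρ = 7817 kg/m³
  sample W: M = 3.82×10⁻³
  sample Y: M = 2.11×10⁻³
The maximum is for sample W.

sample W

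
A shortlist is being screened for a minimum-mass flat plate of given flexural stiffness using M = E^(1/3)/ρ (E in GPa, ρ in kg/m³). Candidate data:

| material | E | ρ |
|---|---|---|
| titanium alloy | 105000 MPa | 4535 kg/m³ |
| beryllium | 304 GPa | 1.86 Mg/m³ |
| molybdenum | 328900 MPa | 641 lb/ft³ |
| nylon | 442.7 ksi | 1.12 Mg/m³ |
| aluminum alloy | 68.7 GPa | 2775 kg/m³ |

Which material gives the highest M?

beryllium

In SI units:
  titanium alloy: E = 105.0 GPa, ρ = 4535 kg/m³
  beryllium: E = 304.0 GPa, ρ = 1860 kg/m³
  molybdenum: E = 328.9 GPa, ρ = 10270 kg/m³
  nylon: E = 3.052 GPa, ρ = 1120 kg/m³
  aluminum alloy: E = 68.70 GPa, ρ = 2775 kg/m³
  beryllium: M = 3.62×10⁻³
  aluminum alloy: M = 1.48×10⁻³
  nylon: M = 1.30×10⁻³
  titanium alloy: M = 1.04×10⁻³
  molybdenum: M = 0.672×10⁻³
Beryllium ranks first.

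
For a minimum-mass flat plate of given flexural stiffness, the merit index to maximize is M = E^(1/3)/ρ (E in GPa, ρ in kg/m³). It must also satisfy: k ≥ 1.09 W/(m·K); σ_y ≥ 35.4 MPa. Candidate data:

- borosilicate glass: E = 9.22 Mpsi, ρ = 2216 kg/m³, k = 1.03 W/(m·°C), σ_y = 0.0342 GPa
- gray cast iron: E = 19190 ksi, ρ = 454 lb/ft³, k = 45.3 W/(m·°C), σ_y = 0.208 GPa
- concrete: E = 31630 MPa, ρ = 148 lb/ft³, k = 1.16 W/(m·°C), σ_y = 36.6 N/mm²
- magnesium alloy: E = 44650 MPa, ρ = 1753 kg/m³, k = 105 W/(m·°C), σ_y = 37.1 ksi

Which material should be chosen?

Screen on constraints: k ≥ 1.09 W/(m·K); σ_y ≥ 35.4 MPa. Survivors: gray cast iron, concrete, magnesium alloy.
Putting every candidate on a common basis:
  gray cast iron: E = 132.3 GPa, ρ = 7272 kg/m³
  concrete: E = 31.63 GPa, ρ = 2371 kg/m³
  magnesium alloy: E = 44.65 GPa, ρ = 1753 kg/m³
  magnesium alloy: M = 2.02×10⁻³
  concrete: M = 1.33×10⁻³
  gray cast iron: M = 0.701×10⁻³
Magnesium alloy ranks first.

magnesium alloy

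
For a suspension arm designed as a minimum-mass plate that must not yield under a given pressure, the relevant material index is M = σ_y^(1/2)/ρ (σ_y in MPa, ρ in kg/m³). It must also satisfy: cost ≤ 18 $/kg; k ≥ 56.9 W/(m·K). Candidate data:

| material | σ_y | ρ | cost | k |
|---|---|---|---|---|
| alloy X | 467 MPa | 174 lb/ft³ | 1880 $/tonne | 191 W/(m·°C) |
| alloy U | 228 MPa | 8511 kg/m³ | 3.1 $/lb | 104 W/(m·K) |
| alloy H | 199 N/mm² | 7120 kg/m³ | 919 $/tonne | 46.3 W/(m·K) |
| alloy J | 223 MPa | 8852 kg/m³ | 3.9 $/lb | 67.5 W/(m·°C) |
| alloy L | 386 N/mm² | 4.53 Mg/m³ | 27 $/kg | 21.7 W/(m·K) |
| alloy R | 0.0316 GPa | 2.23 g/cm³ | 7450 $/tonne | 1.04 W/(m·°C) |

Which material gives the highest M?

Screen on constraints: cost ≤ 18 $/kg; k ≥ 56.9 W/(m·K). Survivors: alloy X, alloy U, alloy J.
Normalizing units and computing the index:
  alloy X: σ_y = 467.0 MPa, ρ = 2787 kg/m³
  alloy U: σ_y = 228.0 MPa, ρ = 8511 kg/m³
  alloy J: σ_y = 223.0 MPa, ρ = 8852 kg/m³
  alloy X: M = 7.75×10⁻³
  alloy U: M = 1.77×10⁻³
  alloy J: M = 1.69×10⁻³
Alloy X ranks first.

alloy X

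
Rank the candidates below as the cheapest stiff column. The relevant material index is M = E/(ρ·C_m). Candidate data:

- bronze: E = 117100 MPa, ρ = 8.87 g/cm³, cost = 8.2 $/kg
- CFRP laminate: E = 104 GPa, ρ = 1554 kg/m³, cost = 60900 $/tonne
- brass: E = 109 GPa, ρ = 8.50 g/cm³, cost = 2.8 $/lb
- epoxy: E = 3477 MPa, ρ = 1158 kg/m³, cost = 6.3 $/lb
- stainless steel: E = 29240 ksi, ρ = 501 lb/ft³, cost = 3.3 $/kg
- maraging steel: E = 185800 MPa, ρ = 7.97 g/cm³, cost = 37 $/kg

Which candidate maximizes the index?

Putting every candidate on a common basis:
  bronze: E = 117.1 GPa, ρ = 8870 kg/m³, cost = 8.200 $/kg
  CFRP laminate: E = 104.0 GPa, ρ = 1554 kg/m³, cost = 60.90 $/kg
  brass: E = 109.0 GPa, ρ = 8500 kg/m³, cost = 6.173 $/kg
  epoxy: E = 3.477 GPa, ρ = 1158 kg/m³, cost = 13.89 $/kg
  stainless steel: E = 201.6 GPa, ρ = 8025 kg/m³, cost = 3.300 $/kg
  maraging steel: E = 185.8 GPa, ρ = 7970 kg/m³, cost = 37.00 $/kg
  stainless steel: M = 7.61 MN·m per $
  brass: M = 2.08 MN·m per $
  bronze: M = 1.61 MN·m per $
  CFRP laminate: M = 1.10 MN·m per $
  maraging steel: M = 0.630 MN·m per $
  epoxy: M = 0.216 MN·m per $
The maximum is for stainless steel.

stainless steel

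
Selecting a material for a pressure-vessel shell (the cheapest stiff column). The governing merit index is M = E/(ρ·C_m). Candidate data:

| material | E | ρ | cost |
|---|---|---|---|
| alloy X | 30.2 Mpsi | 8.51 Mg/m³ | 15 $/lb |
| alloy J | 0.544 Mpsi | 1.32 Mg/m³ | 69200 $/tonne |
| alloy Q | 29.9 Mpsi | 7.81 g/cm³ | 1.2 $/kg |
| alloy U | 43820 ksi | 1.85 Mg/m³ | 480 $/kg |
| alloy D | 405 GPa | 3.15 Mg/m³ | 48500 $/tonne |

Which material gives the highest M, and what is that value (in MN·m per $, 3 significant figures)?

alloy Q, M = 22.0 MN·m per $

Putting every candidate on a common basis:
  alloy X: E = 208.2 GPa, ρ = 8510 kg/m³, cost = 33.07 $/kg
  alloy J: E = 3.751 GPa, ρ = 1320 kg/m³, cost = 69.20 $/kg
  alloy Q: E = 206.2 GPa, ρ = 7810 kg/m³, cost = 1.200 $/kg
  alloy U: E = 302.1 GPa, ρ = 1850 kg/m³, cost = 480.0 $/kg
  alloy D: E = 405.0 GPa, ρ = 3150 kg/m³, cost = 48.50 $/kg
  alloy Q: M = 22.0 MN·m per $
  alloy D: M = 2.65 MN·m per $
  alloy X: M = 0.740 MN·m per $
  alloy U: M = 0.340 MN·m per $
  alloy J: M = 0.0411 MN·m per $
Alloy Q ranks first.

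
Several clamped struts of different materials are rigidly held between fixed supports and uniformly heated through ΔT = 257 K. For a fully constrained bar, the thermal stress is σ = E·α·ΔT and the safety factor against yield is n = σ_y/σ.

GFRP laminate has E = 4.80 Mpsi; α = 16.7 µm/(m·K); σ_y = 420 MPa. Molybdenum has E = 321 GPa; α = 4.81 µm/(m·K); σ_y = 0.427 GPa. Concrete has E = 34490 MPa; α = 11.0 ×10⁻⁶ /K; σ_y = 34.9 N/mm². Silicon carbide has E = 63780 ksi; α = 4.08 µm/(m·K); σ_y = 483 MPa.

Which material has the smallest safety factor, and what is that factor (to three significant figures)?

concrete, n = 0.358

Converting E to GPa, α to ×10⁻⁶/K, σ_y to MPa, then σ and n for each:
  GFRP laminate: E = 33.09, α = 16.7, σ_y = 420.0 → σ = 142 MPa, n = 2.96
  molybdenum: E = 321.0, α = 4.81, σ_y = 427.0 → σ = 397 MPa, n = 1.08
  concrete: E = 34.49, α = 11.0, σ_y = 34.90 → σ = 97.5 MPa, n = 0.358
  silicon carbide: E = 439.7, α = 4.08, σ_y = 483.0 → σ = 461 MPa, n = 1.05
Smallest n: concrete with n = 0.358.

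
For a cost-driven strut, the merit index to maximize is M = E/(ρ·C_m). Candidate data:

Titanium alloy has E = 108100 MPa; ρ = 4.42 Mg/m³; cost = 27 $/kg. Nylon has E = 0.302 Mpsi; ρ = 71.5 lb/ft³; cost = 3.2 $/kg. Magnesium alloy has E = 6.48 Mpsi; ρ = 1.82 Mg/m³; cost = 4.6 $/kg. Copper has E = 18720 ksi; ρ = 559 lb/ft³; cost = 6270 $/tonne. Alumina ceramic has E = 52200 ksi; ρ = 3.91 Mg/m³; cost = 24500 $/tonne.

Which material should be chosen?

magnesium alloy

Convert each candidate to consistent units, then evaluate M:
  titanium alloy: E = 108.1 GPa, ρ = 4420 kg/m³, cost = 27.00 $/kg
  nylon: E = 2.082 GPa, ρ = 1145 kg/m³, cost = 3.200 $/kg
  magnesium alloy: E = 44.68 GPa, ρ = 1820 kg/m³, cost = 4.600 $/kg
  copper: E = 129.1 GPa, ρ = 8954 kg/m³, cost = 6.270 $/kg
  alumina ceramic: E = 359.9 GPa, ρ = 3910 kg/m³, cost = 24.50 $/kg
  magnesium alloy: M = 5.34 MN·m per $
  alumina ceramic: M = 3.76 MN·m per $
  copper: M = 2.30 MN·m per $
  titanium alloy: M = 0.906 MN·m per $
  nylon: M = 0.568 MN·m per $
Highest index: magnesium alloy.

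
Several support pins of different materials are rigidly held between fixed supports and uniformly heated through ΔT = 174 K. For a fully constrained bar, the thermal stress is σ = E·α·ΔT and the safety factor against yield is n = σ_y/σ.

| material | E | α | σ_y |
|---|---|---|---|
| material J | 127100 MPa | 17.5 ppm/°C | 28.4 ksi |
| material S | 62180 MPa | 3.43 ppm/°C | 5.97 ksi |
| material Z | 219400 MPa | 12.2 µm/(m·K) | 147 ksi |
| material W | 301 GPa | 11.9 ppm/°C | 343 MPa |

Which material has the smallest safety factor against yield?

Converting E to GPa, α to ×10⁻⁶/K, σ_y to MPa, then σ and n for each:
  material J: E = 127.1, α = 17.5, σ_y = 195.8 → σ = 387 MPa, n = 0.506
  material S: E = 62.18, α = 3.43, σ_y = 41.16 → σ = 37.1 MPa, n = 1.11
  material Z: E = 219.4, α = 12.2, σ_y = 1014 → σ = 466 MPa, n = 2.18
  material W: E = 301.0, α = 11.9, σ_y = 343.0 → σ = 623 MPa, n = 0.550
The minimum is material J at n = 0.506.

material J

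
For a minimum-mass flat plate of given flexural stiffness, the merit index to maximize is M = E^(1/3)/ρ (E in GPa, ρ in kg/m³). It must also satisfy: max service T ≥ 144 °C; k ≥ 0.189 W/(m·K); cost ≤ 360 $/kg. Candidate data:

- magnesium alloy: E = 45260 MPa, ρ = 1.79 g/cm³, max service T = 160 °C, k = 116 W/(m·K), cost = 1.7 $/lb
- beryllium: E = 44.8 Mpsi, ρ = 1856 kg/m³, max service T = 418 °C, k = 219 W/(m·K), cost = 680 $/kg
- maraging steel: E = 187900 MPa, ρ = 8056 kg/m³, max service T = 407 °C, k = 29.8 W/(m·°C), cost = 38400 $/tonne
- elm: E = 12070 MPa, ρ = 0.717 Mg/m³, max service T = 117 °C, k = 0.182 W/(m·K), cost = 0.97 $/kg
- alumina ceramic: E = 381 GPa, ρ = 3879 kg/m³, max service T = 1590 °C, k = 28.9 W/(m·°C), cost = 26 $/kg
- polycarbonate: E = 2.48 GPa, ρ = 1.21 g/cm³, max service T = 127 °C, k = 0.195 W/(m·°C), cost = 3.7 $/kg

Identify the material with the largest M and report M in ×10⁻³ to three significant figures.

magnesium alloy, M = 1.99×10⁻³

Screen on constraints: max service T ≥ 144 °C; k ≥ 0.189 W/(m·K); cost ≤ 360 $/kg. Survivors: magnesium alloy, maraging steel, alumina ceramic.
Normalizing units and computing the index:
  magnesium alloy: E = 45.26 GPa, ρ = 1790 kg/m³
  maraging steel: E = 187.9 GPa, ρ = 8056 kg/m³
  alumina ceramic: E = 381.0 GPa, ρ = 3879 kg/m³
  magnesium alloy: M = 1.99×10⁻³
  alumina ceramic: M = 1.87×10⁻³
  maraging steel: M = 0.711×10⁻³
The maximum is for magnesium alloy.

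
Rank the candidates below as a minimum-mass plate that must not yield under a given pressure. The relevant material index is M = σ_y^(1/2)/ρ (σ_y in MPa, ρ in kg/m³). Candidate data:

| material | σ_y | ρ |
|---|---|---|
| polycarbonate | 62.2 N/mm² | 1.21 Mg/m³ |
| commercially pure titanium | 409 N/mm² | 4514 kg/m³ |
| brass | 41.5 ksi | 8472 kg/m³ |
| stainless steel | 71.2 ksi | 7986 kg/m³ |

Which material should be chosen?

polycarbonate

Convert each candidate to consistent units, then evaluate M:
  polycarbonate: σ_y = 62.20 MPa, ρ = 1210 kg/m³
  commercially pure titanium: σ_y = 409.0 MPa, ρ = 4514 kg/m³
  brass: σ_y = 286.1 MPa, ρ = 8472 kg/m³
  stainless steel: σ_y = 490.9 MPa, ρ = 7986 kg/m³
  polycarbonate: M = 6.52×10⁻³
  commercially pure titanium: M = 4.48×10⁻³
  stainless steel: M = 2.77×10⁻³
  brass: M = 2.00×10⁻³
The maximum is for polycarbonate.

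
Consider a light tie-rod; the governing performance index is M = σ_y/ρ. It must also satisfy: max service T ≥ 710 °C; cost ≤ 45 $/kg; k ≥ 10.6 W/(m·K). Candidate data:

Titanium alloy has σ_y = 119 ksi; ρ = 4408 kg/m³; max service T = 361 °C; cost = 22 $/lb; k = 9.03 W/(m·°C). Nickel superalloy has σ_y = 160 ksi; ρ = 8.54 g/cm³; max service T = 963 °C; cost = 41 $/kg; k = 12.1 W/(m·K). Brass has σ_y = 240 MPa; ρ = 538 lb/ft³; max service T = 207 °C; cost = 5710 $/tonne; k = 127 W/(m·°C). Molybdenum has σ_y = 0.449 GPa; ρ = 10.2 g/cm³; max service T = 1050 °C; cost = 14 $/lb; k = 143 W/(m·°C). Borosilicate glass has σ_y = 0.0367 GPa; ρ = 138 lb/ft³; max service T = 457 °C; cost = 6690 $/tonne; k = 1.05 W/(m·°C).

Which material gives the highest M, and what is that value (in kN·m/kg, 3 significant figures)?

nickel superalloy, M = 129 kN·m/kg

Screen on constraints: max service T ≥ 710 °C; cost ≤ 45 $/kg; k ≥ 10.6 W/(m·K). Survivors: nickel superalloy, molybdenum.
After converting to SI:
  nickel superalloy: σ_y = 1103 MPa, ρ = 8540 kg/m³
  molybdenum: σ_y = 449.0 MPa, ρ = 10200 kg/m³
  nickel superalloy: M = 129 kN·m/kg
  molybdenum: M = 44.0 kN·m/kg
Nickel superalloy ranks first.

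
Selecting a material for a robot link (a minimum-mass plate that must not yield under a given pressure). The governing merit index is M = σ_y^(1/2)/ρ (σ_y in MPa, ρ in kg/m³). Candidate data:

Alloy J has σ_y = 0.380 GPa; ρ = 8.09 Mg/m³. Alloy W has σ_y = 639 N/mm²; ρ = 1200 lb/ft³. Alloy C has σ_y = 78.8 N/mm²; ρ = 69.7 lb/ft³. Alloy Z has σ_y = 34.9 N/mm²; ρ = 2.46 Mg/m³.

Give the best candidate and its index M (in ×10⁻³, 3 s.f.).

alloy C, M = 7.95×10⁻³

Convert each candidate to consistent units, then evaluate M:
  alloy J: σ_y = 380.0 MPa, ρ = 8090 kg/m³
  alloy W: σ_y = 639.0 MPa, ρ = 19220 kg/m³
  alloy C: σ_y = 78.80 MPa, ρ = 1116 kg/m³
  alloy Z: σ_y = 34.90 MPa, ρ = 2460 kg/m³
  alloy C: M = 7.95×10⁻³
  alloy J: M = 2.41×10⁻³
  alloy Z: M = 2.40×10⁻³
  alloy W: M = 1.32×10⁻³
The maximum is for alloy C.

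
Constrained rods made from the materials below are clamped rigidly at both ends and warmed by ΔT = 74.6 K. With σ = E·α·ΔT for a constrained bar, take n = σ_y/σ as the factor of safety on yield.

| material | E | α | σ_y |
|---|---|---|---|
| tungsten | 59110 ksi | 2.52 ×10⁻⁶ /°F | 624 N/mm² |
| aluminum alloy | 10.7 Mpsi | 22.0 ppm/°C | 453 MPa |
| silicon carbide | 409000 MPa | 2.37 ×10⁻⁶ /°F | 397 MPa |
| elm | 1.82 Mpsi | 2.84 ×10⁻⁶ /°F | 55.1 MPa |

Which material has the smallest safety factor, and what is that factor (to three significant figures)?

With everything in SI (GPa, ×10⁻⁶/K, MPa):
  tungsten: E = 407.5, α = 4.54, σ_y = 624.0 → σ = 138 MPa, n = 4.52
  aluminum alloy: E = 73.77, α = 22.0, σ_y = 453.0 → σ = 121 MPa, n = 3.74
  silicon carbide: E = 409.0, α = 4.27, σ_y = 397.0 → σ = 130 MPa, n = 3.05
  elm: E = 12.55, α = 5.11, σ_y = 55.10 → σ = 4.79 MPa, n = 11.5
Smallest n: silicon carbide with n = 3.05.

silicon carbide, n = 3.05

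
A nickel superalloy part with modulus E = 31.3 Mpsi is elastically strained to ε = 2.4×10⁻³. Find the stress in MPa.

E = 31.3 Mpsi = 215.8 GPa.
σ = E·ε = 215800 MPa × 2.4×10⁻³ = 518 MPa.

518 MPa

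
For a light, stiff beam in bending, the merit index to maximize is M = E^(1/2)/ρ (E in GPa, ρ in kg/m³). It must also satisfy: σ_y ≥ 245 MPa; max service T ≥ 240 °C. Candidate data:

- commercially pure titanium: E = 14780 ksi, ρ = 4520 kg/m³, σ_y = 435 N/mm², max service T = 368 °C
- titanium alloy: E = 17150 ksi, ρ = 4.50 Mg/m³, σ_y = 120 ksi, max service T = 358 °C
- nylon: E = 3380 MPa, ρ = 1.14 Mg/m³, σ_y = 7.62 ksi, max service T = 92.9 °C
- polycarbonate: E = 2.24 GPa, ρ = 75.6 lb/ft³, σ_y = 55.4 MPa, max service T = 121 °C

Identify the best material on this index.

titanium alloy

Screen on constraints: σ_y ≥ 245 MPa; max service T ≥ 240 °C. Survivors: commercially pure titanium, titanium alloy.
Putting every candidate on a common basis:
  commercially pure titanium: E = 101.9 GPa, ρ = 4520 kg/m³
  titanium alloy: E = 118.2 GPa, ρ = 4500 kg/m³
  titanium alloy: M = 2.42×10⁻³
  commercially pure titanium: M = 2.23×10⁻³
Titanium alloy has the largest M.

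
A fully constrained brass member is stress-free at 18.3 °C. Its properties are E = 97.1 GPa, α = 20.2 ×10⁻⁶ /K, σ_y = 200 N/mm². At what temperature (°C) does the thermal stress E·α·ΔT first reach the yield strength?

σ_y = 200 N/mm² = 200.0 MPa.
E·α·ΔT = 200.0 MPa ⇒ ΔT = 200.0 / (97.10×10³ × 20.2×10⁻⁶) = 102.0 K.
T = 18.3 + 102.0 = 120.3 °C.

120 °C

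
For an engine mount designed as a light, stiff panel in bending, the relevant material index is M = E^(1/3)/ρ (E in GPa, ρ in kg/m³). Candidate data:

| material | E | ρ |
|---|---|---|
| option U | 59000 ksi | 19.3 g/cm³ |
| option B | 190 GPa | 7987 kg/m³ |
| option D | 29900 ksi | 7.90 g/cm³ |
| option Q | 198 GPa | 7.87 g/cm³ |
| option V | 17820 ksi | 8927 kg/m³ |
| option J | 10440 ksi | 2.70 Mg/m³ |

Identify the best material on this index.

After converting to SI:
  option U: E = 406.8 GPa, ρ = 19300 kg/m³
  option B: E = 190.0 GPa, ρ = 7987 kg/m³
  option D: E = 206.2 GPa, ρ = 7900 kg/m³
  option Q: E = 198.0 GPa, ρ = 7870 kg/m³
  option V: E = 122.9 GPa, ρ = 8927 kg/m³
  option J: E = 71.98 GPa, ρ = 2700 kg/m³
  option J: M = 1.54×10⁻³
  option D: M = 0.748×10⁻³
  option Q: M = 0.741×10⁻³
  option B: M = 0.720×10⁻³
  option V: M = 0.557×10⁻³
  option U: M = 0.384×10⁻³
Option J has the largest M.

option J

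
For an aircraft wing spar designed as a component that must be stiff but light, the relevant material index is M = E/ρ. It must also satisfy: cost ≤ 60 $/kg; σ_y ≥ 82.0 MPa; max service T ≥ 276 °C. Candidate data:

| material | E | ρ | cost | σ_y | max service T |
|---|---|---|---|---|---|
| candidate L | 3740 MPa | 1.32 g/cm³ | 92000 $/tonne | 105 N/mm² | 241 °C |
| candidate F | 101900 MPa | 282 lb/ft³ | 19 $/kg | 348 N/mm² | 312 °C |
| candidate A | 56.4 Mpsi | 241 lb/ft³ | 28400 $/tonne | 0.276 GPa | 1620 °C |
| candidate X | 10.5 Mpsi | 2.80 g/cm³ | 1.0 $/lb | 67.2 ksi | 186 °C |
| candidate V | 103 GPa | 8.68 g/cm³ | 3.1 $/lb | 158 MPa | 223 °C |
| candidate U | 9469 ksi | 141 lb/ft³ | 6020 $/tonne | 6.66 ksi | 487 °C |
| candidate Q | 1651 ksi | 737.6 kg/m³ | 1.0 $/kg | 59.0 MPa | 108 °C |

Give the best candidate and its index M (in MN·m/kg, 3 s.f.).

Screen on constraints: cost ≤ 60 $/kg; σ_y ≥ 82.0 MPa; max service T ≥ 276 °C. Survivors: candidate F, candidate A.
Normalizing units and computing the index:
  candidate F: E = 101.9 GPa, ρ = 4517 kg/m³
  candidate A: E = 388.9 GPa, ρ = 3860 kg/m³
  candidate A: M = 101 MN·m/kg
  candidate F: M = 22.6 MN·m/kg
Candidate A has the largest M.

candidate A, M = 101 MN·m/kg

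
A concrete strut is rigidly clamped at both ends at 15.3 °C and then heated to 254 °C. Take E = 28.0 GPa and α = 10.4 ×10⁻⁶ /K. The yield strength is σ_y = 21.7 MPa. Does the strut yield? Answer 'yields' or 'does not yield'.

yields

ΔT = 238.7 K. Constrained thermal stress σ = E·α·ΔT = 28.00×10³ MPa × 10.4×10⁻⁶ × 238.7 = 69.5 MPa (compressive).
Compare to σ_y = 21.7 MPa: σ ≥ σ_y, so it yields.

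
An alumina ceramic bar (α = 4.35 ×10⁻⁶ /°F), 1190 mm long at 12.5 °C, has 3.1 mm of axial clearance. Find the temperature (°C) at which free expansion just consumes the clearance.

345 °C

α = 4.35×10⁻⁶/°F × 9/5 = 7.83×10⁻⁶/K.
α·L₀·ΔT = 3.1 mm ⇒ ΔT = 3.1 / (7.83×10⁻⁶ × 1190.0) = 332.7 K.
T = 12.5 + 332.7 = 345.2 °C.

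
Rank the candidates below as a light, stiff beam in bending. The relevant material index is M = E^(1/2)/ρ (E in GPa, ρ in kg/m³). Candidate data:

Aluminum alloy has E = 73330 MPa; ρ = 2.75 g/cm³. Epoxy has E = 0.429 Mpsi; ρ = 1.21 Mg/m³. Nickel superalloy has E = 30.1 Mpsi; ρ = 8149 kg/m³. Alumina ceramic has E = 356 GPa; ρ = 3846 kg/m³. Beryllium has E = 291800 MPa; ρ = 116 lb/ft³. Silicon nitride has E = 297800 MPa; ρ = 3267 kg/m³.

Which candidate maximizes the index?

beryllium

Convert each candidate to consistent units, then evaluate M:
  aluminum alloy: E = 73.33 GPa, ρ = 2750 kg/m³
  epoxy: E = 2.958 GPa, ρ = 1210 kg/m³
  nickel superalloy: E = 207.5 GPa, ρ = 8149 kg/m³
  alumina ceramic: E = 356.0 GPa, ρ = 3846 kg/m³
  beryllium: E = 291.8 GPa, ρ = 1858 kg/m³
  silicon nitride: E = 297.8 GPa, ρ = 3267 kg/m³
  beryllium: M = 9.19×10⁻³
  silicon nitride: M = 5.28×10⁻³
  alumina ceramic: M = 4.91×10⁻³
  aluminum alloy: M = 3.11×10⁻³
  nickel superalloy: M = 1.77×10⁻³
  epoxy: M = 1.42×10⁻³
Beryllium ranks first.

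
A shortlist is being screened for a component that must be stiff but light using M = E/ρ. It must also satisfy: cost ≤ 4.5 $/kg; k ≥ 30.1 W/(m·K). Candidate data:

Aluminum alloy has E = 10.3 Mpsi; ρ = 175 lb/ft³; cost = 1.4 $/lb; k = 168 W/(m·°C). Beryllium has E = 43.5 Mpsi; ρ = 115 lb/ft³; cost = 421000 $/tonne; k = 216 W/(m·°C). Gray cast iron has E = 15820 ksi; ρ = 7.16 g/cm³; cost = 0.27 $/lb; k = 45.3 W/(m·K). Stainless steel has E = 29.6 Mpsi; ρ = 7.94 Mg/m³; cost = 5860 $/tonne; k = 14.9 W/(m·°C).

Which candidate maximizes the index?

Screen on constraints: cost ≤ 4.5 $/kg; k ≥ 30.1 W/(m·K). Survivors: aluminum alloy, gray cast iron.
Putting every candidate on a common basis:
  aluminum alloy: E = 71.02 GPa, ρ = 2803 kg/m³
  gray cast iron: E = 109.1 GPa, ρ = 7160 kg/m³
  aluminum alloy: M = 25.3 MN·m/kg
  gray cast iron: M = 15.2 MN·m/kg
Aluminum alloy has the largest M.

aluminum alloy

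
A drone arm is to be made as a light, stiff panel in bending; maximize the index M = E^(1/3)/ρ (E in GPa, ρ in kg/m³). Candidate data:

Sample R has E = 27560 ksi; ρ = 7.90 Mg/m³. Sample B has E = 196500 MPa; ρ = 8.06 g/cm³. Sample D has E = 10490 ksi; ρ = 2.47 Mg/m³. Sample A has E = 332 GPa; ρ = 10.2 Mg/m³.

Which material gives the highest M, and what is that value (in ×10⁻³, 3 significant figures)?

In SI units:
  sample R: E = 190.0 GPa, ρ = 7900 kg/m³
  sample B: E = 196.5 GPa, ρ = 8060 kg/m³
  sample D: E = 72.33 GPa, ρ = 2470 kg/m³
  sample A: E = 332.0 GPa, ρ = 10200 kg/m³
  sample D: M = 1.69×10⁻³
  sample R: M = 0.728×10⁻³
  sample B: M = 0.721×10⁻³
  sample A: M = 0.679×10⁻³
Sample D has the largest M.

sample D, M = 1.69×10⁻³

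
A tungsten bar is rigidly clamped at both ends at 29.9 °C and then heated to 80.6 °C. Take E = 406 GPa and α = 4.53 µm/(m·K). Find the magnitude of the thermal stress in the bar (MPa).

93.2 MPa

ΔT = 50.70 K. Constrained thermal stress σ = E·α·ΔT = 406.0×10³ MPa × 4.53×10⁻⁶ × 50.70 = 93.2 MPa (compressive).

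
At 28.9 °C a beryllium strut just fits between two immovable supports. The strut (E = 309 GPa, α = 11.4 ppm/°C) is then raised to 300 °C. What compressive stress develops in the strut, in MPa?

ΔT = 271.1 K. Constrained thermal stress σ = E·α·ΔT = 309.0×10³ MPa × 11.4×10⁻⁶ × 271.1 = 955 MPa (compressive).

955 MPa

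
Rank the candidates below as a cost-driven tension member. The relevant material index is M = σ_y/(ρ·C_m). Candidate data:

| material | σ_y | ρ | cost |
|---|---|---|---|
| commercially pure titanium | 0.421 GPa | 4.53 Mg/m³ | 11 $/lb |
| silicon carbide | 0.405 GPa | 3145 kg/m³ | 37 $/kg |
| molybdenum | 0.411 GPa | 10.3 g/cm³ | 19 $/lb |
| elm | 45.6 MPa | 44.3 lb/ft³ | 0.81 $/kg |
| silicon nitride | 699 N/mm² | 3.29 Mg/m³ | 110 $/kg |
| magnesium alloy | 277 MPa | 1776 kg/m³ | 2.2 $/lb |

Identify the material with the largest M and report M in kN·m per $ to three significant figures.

elm, M = 79.3 kN·m per $

Putting every candidate on a common basis:
  commercially pure titanium: σ_y = 421.0 MPa, ρ = 4530 kg/m³, cost = 24.25 $/kg
  silicon carbide: σ_y = 405.0 MPa, ρ = 3145 kg/m³, cost = 37.00 $/kg
  molybdenum: σ_y = 411.0 MPa, ρ = 10300 kg/m³, cost = 41.89 $/kg
  elm: σ_y = 45.60 MPa, ρ = 709.6 kg/m³, cost = 0.8100 $/kg
  silicon nitride: σ_y = 699.0 MPa, ρ = 3290 kg/m³, cost = 110.0 $/kg
  magnesium alloy: σ_y = 277.0 MPa, ρ = 1776 kg/m³, cost = 4.850 $/kg
  elm: M = 79.3 kN·m per $
  magnesium alloy: M = 32.2 kN·m per $
  commercially pure titanium: M = 3.83 kN·m per $
  silicon carbide: M = 3.48 kN·m per $
  silicon nitride: M = 1.93 kN·m per $
  molybdenum: M = 0.953 kN·m per $
Elm has the largest M.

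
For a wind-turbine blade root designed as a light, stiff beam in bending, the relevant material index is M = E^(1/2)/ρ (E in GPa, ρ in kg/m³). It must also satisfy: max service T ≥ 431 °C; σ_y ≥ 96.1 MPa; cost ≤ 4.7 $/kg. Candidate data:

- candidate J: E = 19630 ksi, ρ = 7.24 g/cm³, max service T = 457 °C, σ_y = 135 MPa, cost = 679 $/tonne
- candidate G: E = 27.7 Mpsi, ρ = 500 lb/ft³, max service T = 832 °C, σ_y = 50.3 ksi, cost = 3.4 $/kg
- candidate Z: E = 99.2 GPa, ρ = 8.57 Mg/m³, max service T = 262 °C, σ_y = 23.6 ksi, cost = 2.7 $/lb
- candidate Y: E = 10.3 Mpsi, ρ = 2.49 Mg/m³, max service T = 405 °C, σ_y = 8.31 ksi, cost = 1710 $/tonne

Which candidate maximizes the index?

Screen on constraints: max service T ≥ 431 °C; σ_y ≥ 96.1 MPa; cost ≤ 4.7 $/kg. Survivors: candidate J, candidate G.
Putting every candidate on a common basis:
  candidate J: E = 135.3 GPa, ρ = 7240 kg/m³
  candidate G: E = 191.0 GPa, ρ = 8009 kg/m³
  candidate G: M = 1.73×10⁻³
  candidate J: M = 1.61×10⁻³
The maximum is for candidate G.

candidate G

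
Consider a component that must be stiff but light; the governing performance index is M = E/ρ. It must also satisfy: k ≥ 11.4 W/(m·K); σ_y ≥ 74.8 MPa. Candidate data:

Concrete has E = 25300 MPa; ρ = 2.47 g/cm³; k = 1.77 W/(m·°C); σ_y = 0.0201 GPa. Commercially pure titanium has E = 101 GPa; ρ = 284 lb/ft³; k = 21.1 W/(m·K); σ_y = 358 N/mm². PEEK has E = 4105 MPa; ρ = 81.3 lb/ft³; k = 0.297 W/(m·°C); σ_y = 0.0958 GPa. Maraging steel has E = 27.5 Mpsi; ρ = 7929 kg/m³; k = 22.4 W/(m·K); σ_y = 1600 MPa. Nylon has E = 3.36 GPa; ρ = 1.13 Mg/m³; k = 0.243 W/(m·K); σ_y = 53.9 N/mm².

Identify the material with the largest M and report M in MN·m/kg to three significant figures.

maraging steel, M = 23.9 MN·m/kg

Screen on constraints: k ≥ 11.4 W/(m·K); σ_y ≥ 74.8 MPa. Survivors: commercially pure titanium, maraging steel.
Convert each candidate to consistent units, then evaluate M:
  commercially pure titanium: E = 101.0 GPa, ρ = 4549 kg/m³
  maraging steel: E = 189.6 GPa, ρ = 7929 kg/m³
  maraging steel: M = 23.9 MN·m/kg
  commercially pure titanium: M = 22.2 MN·m/kg
Highest index: maraging steel.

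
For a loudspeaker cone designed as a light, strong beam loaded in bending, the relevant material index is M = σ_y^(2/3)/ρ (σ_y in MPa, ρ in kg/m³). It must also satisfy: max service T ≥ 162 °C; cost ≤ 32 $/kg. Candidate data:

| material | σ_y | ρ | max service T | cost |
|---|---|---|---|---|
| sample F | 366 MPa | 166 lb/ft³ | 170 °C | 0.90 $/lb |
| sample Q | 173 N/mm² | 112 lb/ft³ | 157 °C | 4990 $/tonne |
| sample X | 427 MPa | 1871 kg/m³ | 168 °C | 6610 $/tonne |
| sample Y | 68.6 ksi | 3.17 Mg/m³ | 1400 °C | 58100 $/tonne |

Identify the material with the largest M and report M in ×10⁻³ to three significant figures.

sample X, M = 30.3×10⁻³

Screen on constraints: max service T ≥ 162 °C; cost ≤ 32 $/kg. Survivors: sample F, sample X.
After converting to SI:
  sample F: σ_y = 366.0 MPa, ρ = 2659 kg/m³
  sample X: σ_y = 427.0 MPa, ρ = 1871 kg/m³
  sample X: M = 30.3×10⁻³
  sample F: M = 19.2×10⁻³
Sample X ranks first.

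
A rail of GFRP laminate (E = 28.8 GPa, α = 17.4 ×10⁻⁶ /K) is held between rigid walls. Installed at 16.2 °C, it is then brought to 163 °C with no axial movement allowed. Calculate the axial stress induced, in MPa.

ΔT = 146.8 K. Constrained thermal stress σ = E·α·ΔT = 28.80×10³ MPa × 17.4×10⁻⁶ × 146.8 = 73.6 MPa (compressive).

73.6 MPa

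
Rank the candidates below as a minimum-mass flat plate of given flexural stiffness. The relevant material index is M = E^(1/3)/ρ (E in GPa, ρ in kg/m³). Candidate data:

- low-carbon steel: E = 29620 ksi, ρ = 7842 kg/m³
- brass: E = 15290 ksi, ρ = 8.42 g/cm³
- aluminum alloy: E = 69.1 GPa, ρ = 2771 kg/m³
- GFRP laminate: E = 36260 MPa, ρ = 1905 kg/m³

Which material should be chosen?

GFRP laminate

Putting every candidate on a common basis:
  low-carbon steel: E = 204.2 GPa, ρ = 7842 kg/m³
  brass: E = 105.4 GPa, ρ = 8420 kg/m³
  aluminum alloy: E = 69.10 GPa, ρ = 2771 kg/m³
  GFRP laminate: E = 36.26 GPa, ρ = 1905 kg/m³
  GFRP laminate: M = 1.74×10⁻³
  aluminum alloy: M = 1.48×10⁻³
  low-carbon steel: M = 0.751×10⁻³
  brass: M = 0.561×10⁻³
GFRP laminate ranks first.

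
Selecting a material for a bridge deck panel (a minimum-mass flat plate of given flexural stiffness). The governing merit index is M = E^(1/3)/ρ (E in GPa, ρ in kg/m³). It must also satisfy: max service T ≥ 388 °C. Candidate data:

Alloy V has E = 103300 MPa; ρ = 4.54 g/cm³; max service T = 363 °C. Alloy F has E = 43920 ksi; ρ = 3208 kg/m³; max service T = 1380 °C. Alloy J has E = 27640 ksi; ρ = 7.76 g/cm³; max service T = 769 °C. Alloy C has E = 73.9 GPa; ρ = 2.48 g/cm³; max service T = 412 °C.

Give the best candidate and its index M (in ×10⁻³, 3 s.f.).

alloy F, M = 2.09×10⁻³

Screen on constraints: max service T ≥ 388 °C. Survivors: alloy F, alloy J, alloy C.
Normalizing units and computing the index:
  alloy F: E = 302.8 GPa, ρ = 3208 kg/m³
  alloy J: E = 190.6 GPa, ρ = 7760 kg/m³
  alloy C: E = 73.90 GPa, ρ = 2480 kg/m³
  alloy F: M = 2.09×10⁻³
  alloy C: M = 1.69×10⁻³
  alloy J: M = 0.742×10⁻³
The maximum is for alloy F.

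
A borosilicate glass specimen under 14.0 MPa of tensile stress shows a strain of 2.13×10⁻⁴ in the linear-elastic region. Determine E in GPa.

E = σ/ε = 14.0 MPa / 2.13×10⁻⁴ = 65730 MPa = 65.7 GPa.

65.7 GPa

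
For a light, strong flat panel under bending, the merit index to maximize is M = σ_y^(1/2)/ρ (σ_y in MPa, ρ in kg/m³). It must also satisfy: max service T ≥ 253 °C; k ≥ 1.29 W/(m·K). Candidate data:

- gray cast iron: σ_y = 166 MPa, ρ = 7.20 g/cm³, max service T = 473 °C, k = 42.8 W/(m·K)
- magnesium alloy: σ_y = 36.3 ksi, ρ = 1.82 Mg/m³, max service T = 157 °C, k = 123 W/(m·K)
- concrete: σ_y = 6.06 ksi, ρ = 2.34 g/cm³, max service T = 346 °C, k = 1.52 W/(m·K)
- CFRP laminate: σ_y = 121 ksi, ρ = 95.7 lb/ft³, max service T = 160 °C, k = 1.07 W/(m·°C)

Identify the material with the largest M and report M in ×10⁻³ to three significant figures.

Screen on constraints: max service T ≥ 253 °C; k ≥ 1.29 W/(m·K). Survivors: gray cast iron, concrete.
Normalizing units and computing the index:
  gray cast iron: σ_y = 166.0 MPa, ρ = 7200 kg/m³
  concrete: σ_y = 41.78 MPa, ρ = 2340 kg/m³
  concrete: M = 2.76×10⁻³
  gray cast iron: M = 1.79×10⁻³
Concrete has the largest M.

concrete, M = 2.76×10⁻³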